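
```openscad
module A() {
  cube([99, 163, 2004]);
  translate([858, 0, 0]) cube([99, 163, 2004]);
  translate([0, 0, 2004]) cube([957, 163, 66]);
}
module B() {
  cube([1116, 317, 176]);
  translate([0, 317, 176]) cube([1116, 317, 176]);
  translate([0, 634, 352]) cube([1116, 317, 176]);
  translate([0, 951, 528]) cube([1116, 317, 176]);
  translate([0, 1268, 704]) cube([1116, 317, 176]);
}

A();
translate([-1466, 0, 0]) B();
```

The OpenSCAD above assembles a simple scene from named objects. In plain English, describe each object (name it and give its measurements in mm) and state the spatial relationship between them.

A is a door frame. The clear opening is 759 mm wide and 2004 mm high. Two 99 mm wide jambs, 163 mm deep, stand either side of the opening from the floor to the top of the opening. A 66 mm thick head sits across the top of both jambs, spanning the full outside width of the frame.

B is a run of 5 identical solid stair steps. Each tread is 1116×317 mm and each step block is 176 mm high. Step 1 rests on the floor; step k is offset from step 1 by (k−1)×317 mm in y and (k−1)×176 mm in z.

The staircase is on the floor beside the door frame on its −x side.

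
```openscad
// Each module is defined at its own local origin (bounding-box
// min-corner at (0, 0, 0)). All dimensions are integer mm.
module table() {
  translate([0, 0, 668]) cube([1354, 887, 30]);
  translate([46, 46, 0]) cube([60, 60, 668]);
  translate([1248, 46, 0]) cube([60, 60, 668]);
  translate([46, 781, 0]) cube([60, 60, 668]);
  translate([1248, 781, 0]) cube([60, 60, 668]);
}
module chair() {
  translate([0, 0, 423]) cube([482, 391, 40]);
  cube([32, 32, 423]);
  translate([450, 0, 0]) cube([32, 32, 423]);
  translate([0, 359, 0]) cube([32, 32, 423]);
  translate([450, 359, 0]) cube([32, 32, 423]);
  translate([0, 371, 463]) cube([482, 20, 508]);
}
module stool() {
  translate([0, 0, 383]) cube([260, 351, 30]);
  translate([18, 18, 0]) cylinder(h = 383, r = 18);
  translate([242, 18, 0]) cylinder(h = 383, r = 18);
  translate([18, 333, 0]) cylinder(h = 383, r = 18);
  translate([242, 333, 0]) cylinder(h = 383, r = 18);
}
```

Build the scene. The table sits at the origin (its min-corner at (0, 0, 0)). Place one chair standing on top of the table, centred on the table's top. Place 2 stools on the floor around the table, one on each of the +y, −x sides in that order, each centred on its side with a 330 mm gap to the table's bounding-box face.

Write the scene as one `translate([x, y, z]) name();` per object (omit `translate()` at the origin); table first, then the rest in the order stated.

table();
translate([436, 248, 698]) chair();
translate([547, 1217, 0]) stool();
translate([-590, 268, 0]) stool();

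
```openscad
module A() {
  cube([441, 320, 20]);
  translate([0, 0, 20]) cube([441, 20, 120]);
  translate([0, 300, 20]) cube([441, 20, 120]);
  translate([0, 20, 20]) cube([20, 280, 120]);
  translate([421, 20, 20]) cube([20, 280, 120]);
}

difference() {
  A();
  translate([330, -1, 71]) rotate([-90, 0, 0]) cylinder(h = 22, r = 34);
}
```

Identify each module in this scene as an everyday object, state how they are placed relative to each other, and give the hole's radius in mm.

The subtracted cylinder has r = 34 mm.

A is an open box. The open box has a circular hole through its front wall. The hole's radius is 34 mm.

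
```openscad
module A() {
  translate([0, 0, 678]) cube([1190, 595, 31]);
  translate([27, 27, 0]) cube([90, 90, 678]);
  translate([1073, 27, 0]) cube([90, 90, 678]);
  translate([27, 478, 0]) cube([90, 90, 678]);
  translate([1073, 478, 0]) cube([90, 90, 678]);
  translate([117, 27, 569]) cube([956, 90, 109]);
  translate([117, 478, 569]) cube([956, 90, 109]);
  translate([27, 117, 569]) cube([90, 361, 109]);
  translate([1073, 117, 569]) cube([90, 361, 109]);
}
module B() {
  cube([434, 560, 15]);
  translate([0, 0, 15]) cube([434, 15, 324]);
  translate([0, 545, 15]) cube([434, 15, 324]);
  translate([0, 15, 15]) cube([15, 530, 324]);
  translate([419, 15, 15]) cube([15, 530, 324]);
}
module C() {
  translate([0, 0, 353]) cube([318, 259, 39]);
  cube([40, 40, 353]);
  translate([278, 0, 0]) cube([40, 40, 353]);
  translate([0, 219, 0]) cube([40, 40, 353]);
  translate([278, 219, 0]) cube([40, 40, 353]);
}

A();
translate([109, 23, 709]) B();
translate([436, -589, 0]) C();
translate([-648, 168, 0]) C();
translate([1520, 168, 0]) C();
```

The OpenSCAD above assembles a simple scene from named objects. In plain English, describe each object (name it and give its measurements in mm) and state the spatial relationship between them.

A is a table: top 1190 mm (x) × 595 mm (y), 31 mm thick, upper face at z = 709 mm, on four 90×90 mm square legs, each inset 27 mm from the nearest pair of top edges, running from z = 0 to the bottom of the top. Four apron rails, 90 mm thick and 109 mm tall, run between adjacent legs with their top edges flush with the underside of the top and their outer faces flush with the legs' outer faces.

B is an open storage box with external size 434×560×339 mm and wall thickness 15 mm (the base is also 15 mm thick). The base covers the whole footprint; the four walls stand on the base, with the y-facing walls full-width and the x-facing walls fitting between their inner faces.

C is a simple wooden stool: a rectangular seat 318 mm (x) by 259 mm (y), 39 mm thick, top face at z = 392 mm, on four square legs, each 40×40 mm in cross-section. The legs rest on z = 0, each flush with a corner of the seat.

The open box is on top of the table. Three stools sit around the table at the −y, −x, +x sides.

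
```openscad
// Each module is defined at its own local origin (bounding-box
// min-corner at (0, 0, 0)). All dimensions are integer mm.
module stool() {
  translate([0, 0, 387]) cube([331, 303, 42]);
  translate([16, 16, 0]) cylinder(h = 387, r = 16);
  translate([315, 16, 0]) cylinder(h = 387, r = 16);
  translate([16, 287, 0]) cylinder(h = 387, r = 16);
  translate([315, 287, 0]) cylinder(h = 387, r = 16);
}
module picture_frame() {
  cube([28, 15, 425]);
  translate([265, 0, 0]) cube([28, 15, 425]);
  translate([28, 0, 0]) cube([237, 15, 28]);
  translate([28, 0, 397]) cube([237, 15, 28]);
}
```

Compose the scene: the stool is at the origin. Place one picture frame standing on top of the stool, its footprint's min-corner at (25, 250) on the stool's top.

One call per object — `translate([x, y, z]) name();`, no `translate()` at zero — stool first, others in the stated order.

stool();
translate([25, 250, 429]) picture_frame();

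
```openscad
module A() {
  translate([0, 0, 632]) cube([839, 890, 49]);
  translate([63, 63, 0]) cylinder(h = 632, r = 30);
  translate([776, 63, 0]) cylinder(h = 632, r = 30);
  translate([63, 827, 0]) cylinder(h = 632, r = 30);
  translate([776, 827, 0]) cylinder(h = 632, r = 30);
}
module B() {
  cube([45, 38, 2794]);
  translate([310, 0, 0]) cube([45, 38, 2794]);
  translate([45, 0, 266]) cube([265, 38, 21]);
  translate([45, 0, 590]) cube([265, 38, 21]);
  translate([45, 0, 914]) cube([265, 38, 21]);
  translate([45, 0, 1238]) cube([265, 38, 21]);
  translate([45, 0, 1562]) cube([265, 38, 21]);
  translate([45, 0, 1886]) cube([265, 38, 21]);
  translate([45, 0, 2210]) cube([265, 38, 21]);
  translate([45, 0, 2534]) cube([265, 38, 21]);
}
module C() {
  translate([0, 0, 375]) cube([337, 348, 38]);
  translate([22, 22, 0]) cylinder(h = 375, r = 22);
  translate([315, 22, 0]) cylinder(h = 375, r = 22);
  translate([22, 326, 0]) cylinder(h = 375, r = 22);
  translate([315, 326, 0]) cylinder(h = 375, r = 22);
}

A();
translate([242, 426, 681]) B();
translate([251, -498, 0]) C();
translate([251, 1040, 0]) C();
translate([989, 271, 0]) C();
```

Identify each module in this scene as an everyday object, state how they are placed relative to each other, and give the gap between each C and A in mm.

Each stool's nearest face is 150 mm from the table's bounding box.

A is a table. B is a ladder. C is a stool. The ladder is on top of the table, centred. Three stools sit around the table at the −y, +y, +x sides. The gap between each stool and the table is 150 mm.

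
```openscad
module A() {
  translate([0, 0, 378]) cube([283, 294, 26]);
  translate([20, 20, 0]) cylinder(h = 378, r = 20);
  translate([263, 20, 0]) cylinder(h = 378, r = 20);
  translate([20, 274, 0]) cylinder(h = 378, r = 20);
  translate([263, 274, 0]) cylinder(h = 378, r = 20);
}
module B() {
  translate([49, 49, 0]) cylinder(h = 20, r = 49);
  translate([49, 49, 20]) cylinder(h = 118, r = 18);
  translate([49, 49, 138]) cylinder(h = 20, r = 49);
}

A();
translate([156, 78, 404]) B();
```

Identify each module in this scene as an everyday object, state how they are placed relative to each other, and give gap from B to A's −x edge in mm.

A is a stool. B is a spool. The spool is on top of the stool. The gap from the spool to the stool's −x edge is 156 mm.

The spool's min-x is at 156; the stool's min-x is 0; gap = 156 mm.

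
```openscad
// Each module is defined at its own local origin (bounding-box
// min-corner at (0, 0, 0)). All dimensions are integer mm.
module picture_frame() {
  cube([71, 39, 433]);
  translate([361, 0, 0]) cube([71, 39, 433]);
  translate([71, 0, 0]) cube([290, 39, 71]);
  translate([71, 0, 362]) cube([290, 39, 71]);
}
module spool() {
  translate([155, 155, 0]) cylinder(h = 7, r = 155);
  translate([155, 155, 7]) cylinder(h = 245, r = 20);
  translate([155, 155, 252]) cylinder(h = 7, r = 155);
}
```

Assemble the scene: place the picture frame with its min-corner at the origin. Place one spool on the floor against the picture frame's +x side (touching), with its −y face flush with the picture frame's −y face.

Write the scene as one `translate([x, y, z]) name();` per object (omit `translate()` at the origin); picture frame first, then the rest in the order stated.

picture_frame();
translate([432, 0, 0]) spool();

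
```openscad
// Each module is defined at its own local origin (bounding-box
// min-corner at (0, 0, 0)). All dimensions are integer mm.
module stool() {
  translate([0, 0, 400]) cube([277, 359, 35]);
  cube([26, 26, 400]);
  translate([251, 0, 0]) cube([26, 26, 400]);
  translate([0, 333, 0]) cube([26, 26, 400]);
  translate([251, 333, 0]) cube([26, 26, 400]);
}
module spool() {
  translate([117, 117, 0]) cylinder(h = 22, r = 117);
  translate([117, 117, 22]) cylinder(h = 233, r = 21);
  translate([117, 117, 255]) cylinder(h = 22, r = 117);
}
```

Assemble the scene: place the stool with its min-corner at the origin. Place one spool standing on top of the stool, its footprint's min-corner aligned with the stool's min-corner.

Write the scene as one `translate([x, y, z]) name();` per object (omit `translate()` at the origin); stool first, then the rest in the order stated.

stool();
translate([0, 0, 435]) spool();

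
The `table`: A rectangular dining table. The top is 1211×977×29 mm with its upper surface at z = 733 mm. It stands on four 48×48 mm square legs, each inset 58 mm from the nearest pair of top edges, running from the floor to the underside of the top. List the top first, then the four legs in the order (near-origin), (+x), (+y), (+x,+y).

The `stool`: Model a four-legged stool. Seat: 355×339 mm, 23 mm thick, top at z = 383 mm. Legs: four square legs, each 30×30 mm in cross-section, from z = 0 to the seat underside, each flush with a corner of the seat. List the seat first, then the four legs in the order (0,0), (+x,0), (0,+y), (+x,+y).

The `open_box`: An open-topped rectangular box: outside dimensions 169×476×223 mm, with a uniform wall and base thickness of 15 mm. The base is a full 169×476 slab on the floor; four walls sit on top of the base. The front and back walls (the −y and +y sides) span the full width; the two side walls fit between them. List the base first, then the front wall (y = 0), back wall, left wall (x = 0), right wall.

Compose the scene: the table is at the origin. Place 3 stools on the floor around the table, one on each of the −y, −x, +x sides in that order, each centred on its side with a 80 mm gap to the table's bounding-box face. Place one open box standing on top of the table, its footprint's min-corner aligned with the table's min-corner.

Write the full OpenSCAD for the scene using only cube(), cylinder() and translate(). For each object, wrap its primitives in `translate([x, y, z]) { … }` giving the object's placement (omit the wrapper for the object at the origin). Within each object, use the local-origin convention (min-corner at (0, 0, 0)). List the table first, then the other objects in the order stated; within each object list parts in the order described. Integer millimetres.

translate([0, 0, 704]) cube([1211, 977, 29]);
translate([58, 58, 0]) cube([48, 48, 704]);
translate([1105, 58, 0]) cube([48, 48, 704]);
translate([58, 871, 0]) cube([48, 48, 704]);
translate([1105, 871, 0]) cube([48, 48, 704]);
translate([428, -419, 0]) {
  translate([0, 0, 360]) cube([355, 339, 23]);
  cube([30, 30, 360]);
  translate([325, 0, 0]) cube([30, 30, 360]);
  translate([0, 309, 0]) cube([30, 30, 360]);
  translate([325, 309, 0]) cube([30, 30, 360]);
}
translate([-435, 319, 0]) {
  translate([0, 0, 360]) cube([355, 339, 23]);
  cube([30, 30, 360]);
  translate([325, 0, 0]) cube([30, 30, 360]);
  translate([0, 309, 0]) cube([30, 30, 360]);
  translate([325, 309, 0]) cube([30, 30, 360]);
}
translate([1291, 319, 0]) {
  translate([0, 0, 360]) cube([355, 339, 23]);
  cube([30, 30, 360]);
  translate([325, 0, 0]) cube([30, 30, 360]);
  translate([0, 309, 0]) cube([30, 30, 360]);
  translate([325, 309, 0]) cube([30, 30, 360]);
}
translate([0, 0, 733]) {
  cube([169, 476, 15]);
  translate([0, 0, 15]) cube([169, 15, 208]);
  translate([0, 461, 15]) cube([169, 15, 208]);
  translate([0, 15, 15]) cube([15, 446, 208]);
  translate([154, 15, 15]) cube([15, 446, 208]);
}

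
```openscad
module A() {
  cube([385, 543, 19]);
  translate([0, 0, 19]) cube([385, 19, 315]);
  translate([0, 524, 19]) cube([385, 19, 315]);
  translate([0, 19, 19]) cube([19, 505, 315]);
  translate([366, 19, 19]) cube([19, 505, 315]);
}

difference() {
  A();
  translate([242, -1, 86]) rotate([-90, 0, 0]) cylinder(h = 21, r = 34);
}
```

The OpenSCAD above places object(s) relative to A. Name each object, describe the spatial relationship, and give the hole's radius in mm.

A is an open box. The open box has a circular hole through its front wall. The hole's radius is 34 mm.

The subtracted cylinder has r = 34 mm.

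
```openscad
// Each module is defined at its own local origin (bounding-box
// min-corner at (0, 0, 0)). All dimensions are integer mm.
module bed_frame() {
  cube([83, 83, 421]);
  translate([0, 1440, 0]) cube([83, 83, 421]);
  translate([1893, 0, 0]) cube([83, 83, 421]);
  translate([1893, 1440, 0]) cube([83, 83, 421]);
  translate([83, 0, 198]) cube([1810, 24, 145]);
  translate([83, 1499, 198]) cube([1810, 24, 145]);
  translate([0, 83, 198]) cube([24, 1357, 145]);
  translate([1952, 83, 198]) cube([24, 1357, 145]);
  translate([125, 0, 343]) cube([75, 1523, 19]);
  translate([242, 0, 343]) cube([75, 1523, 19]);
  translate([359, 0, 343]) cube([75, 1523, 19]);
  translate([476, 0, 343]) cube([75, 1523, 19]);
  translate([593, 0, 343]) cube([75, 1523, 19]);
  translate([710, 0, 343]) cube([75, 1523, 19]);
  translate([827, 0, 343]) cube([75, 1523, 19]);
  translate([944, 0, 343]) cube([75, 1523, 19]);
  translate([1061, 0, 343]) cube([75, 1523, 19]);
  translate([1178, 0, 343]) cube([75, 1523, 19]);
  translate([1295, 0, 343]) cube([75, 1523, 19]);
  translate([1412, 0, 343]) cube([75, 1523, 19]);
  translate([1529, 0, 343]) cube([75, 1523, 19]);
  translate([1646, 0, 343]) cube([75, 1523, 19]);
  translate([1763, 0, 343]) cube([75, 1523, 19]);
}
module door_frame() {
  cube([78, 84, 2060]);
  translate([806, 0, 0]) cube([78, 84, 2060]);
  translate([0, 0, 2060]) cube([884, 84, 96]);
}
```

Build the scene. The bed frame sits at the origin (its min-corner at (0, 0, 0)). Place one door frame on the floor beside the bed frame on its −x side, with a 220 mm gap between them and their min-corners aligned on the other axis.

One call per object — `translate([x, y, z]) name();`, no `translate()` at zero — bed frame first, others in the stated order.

bed_frame();
translate([-1104, 0, 0]) door_frame();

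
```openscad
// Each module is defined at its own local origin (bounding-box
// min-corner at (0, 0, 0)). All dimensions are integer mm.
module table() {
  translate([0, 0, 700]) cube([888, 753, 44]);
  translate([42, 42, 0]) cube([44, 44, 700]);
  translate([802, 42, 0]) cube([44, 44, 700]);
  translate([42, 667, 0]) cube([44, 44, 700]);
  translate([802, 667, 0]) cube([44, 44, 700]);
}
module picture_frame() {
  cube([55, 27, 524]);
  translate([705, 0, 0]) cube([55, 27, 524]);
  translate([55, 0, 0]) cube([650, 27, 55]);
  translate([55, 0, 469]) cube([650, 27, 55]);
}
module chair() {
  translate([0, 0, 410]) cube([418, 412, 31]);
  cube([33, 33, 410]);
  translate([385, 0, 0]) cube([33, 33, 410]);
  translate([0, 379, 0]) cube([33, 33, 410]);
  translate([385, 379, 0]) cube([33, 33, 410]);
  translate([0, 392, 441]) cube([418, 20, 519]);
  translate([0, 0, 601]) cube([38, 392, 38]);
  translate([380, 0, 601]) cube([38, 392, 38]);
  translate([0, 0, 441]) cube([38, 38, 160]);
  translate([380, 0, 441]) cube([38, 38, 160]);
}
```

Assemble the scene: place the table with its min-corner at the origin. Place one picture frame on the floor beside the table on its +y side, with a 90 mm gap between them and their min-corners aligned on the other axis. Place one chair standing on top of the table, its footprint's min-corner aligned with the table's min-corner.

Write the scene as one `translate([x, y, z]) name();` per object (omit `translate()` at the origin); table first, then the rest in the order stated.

table();
translate([0, 843, 0]) picture_frame();
translate([0, 0, 744]) chair();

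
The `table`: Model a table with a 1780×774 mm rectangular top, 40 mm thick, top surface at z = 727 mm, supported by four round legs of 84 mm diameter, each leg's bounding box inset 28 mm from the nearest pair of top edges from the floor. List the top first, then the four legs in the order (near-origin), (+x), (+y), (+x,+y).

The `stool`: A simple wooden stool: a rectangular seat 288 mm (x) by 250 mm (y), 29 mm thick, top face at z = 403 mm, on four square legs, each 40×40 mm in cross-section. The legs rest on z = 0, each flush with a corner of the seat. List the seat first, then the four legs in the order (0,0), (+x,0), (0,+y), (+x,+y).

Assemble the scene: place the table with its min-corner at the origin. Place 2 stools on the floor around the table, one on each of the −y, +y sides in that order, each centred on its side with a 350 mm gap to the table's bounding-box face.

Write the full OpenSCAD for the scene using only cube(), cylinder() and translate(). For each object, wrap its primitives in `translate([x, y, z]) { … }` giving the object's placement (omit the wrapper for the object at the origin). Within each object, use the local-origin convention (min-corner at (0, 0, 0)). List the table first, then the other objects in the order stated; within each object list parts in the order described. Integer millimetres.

translate([0, 0, 687]) cube([1780, 774, 40]);
translate([70, 70, 0]) cylinder(h = 687, r = 42);
translate([1710, 70, 0]) cylinder(h = 687, r = 42);
translate([70, 704, 0]) cylinder(h = 687, r = 42);
translate([1710, 704, 0]) cylinder(h = 687, r = 42);
translate([746, -600, 0]) {
  translate([0, 0, 374]) cube([288, 250, 29]);
  cube([40, 40, 374]);
  translate([248, 0, 0]) cube([40, 40, 374]);
  translate([0, 210, 0]) cube([40, 40, 374]);
  translate([248, 210, 0]) cube([40, 40, 374]);
}
translate([746, 1124, 0]) {
  translate([0, 0, 374]) cube([288, 250, 29]);
  cube([40, 40, 374]);
  translate([248, 0, 0]) cube([40, 40, 374]);
  translate([0, 210, 0]) cube([40, 40, 374]);
  translate([248, 210, 0]) cube([40, 40, 374]);
}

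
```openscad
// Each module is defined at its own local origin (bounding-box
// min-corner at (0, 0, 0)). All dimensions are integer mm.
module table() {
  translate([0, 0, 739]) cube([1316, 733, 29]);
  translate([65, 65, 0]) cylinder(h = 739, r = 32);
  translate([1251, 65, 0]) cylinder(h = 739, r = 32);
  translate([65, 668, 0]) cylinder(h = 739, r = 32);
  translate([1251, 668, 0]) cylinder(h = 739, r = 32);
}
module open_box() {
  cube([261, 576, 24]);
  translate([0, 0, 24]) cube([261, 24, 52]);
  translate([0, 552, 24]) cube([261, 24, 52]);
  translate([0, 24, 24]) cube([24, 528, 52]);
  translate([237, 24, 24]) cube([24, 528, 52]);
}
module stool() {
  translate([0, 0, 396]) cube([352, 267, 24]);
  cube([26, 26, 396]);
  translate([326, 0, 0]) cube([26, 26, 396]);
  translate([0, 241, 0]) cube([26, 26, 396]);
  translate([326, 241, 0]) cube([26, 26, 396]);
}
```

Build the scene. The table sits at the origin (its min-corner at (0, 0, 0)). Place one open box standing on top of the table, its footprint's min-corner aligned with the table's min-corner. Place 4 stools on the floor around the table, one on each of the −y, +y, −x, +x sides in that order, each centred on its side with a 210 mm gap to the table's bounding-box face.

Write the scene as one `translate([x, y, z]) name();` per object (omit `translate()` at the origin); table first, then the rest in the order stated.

table();
translate([0, 0, 768]) open_box();
translate([482, -477, 0]) stool();
translate([482, 943, 0]) stool();
translate([-562, 233, 0]) stool();
translate([1526, 233, 0]) stool();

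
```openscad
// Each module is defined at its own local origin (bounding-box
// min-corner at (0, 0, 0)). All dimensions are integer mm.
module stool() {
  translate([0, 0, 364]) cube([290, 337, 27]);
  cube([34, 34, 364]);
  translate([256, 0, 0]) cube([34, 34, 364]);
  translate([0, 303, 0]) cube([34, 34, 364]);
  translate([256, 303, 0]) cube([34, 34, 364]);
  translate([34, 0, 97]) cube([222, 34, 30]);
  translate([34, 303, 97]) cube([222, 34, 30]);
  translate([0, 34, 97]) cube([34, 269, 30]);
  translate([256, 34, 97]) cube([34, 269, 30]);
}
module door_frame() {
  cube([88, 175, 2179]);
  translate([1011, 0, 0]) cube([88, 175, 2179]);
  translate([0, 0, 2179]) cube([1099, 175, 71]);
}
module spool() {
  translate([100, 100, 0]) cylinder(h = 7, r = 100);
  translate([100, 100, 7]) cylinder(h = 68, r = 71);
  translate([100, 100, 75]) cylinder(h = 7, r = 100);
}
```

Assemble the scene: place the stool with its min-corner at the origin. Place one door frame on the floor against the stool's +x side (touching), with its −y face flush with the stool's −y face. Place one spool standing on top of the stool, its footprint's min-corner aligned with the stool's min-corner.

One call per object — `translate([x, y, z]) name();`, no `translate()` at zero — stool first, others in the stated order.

stool();
translate([290, 0, 0]) door_frame();
translate([0, 0, 391]) spool();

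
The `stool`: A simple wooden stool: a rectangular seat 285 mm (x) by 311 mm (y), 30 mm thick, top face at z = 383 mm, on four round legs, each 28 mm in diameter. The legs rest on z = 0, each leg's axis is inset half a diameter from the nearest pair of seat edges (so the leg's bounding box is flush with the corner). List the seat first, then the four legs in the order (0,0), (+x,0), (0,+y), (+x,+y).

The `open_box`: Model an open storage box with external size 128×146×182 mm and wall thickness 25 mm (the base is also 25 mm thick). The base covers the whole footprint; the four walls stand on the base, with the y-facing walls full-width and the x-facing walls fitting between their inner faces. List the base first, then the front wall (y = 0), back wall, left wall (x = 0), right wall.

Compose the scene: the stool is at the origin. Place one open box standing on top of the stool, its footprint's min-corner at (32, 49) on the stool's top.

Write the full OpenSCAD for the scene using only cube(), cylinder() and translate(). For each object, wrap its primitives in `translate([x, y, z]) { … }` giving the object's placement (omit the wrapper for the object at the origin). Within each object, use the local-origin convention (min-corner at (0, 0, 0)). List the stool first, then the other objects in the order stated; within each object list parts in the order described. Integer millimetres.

translate([0, 0, 353]) cube([285, 311, 30]);
translate([14, 14, 0]) cylinder(h = 353, r = 14);
translate([271, 14, 0]) cylinder(h = 353, r = 14);
translate([14, 297, 0]) cylinder(h = 353, r = 14);
translate([271, 297, 0]) cylinder(h = 353, r = 14);
translate([32, 49, 383]) {
  cube([128, 146, 25]);
  translate([0, 0, 25]) cube([128, 25, 157]);
  translate([0, 121, 25]) cube([128, 25, 157]);
  translate([0, 25, 25]) cube([25, 96, 157]);
  translate([103, 25, 25]) cube([25, 96, 157]);
}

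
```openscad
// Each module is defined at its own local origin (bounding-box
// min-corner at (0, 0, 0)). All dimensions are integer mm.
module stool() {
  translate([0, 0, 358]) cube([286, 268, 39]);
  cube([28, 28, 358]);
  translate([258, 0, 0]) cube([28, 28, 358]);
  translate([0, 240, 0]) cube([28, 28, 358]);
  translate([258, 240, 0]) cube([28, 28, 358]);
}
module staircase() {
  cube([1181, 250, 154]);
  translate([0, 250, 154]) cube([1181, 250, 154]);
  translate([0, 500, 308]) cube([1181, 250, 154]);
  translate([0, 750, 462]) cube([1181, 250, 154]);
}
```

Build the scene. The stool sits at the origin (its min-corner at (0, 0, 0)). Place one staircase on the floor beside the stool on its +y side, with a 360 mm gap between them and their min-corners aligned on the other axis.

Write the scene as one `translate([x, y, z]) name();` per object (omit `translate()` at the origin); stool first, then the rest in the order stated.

stool();
translate([0, 628, 0]) staircase();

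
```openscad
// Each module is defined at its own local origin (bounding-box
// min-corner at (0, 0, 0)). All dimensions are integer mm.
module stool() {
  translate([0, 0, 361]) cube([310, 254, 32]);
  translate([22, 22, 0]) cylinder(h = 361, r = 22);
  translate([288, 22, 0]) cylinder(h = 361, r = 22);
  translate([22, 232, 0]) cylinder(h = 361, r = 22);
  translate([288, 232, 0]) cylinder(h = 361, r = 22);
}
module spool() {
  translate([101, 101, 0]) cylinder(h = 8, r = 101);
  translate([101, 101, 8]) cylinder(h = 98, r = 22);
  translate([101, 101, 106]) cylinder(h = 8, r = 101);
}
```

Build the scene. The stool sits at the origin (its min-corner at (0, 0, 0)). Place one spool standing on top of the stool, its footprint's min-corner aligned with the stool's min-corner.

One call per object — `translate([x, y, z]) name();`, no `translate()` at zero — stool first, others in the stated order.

stool();
translate([0, 0, 393]) spool();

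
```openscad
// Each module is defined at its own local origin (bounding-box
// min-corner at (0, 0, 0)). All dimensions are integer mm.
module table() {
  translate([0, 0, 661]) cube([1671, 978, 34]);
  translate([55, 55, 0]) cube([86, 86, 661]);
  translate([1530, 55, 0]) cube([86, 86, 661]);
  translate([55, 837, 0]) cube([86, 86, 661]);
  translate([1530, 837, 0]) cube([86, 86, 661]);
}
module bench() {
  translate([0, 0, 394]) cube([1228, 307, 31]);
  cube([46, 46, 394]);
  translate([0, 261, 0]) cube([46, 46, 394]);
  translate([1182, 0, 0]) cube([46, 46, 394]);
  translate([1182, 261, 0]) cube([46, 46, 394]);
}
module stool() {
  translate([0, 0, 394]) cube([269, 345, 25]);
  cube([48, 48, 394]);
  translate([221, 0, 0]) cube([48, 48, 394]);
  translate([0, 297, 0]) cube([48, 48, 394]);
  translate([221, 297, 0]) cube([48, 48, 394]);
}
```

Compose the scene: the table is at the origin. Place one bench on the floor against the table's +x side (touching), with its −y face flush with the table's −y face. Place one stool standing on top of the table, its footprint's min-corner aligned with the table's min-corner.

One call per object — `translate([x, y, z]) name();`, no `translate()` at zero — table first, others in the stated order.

table();
translate([1671, 0, 0]) bench();
translate([0, 0, 695]) stool();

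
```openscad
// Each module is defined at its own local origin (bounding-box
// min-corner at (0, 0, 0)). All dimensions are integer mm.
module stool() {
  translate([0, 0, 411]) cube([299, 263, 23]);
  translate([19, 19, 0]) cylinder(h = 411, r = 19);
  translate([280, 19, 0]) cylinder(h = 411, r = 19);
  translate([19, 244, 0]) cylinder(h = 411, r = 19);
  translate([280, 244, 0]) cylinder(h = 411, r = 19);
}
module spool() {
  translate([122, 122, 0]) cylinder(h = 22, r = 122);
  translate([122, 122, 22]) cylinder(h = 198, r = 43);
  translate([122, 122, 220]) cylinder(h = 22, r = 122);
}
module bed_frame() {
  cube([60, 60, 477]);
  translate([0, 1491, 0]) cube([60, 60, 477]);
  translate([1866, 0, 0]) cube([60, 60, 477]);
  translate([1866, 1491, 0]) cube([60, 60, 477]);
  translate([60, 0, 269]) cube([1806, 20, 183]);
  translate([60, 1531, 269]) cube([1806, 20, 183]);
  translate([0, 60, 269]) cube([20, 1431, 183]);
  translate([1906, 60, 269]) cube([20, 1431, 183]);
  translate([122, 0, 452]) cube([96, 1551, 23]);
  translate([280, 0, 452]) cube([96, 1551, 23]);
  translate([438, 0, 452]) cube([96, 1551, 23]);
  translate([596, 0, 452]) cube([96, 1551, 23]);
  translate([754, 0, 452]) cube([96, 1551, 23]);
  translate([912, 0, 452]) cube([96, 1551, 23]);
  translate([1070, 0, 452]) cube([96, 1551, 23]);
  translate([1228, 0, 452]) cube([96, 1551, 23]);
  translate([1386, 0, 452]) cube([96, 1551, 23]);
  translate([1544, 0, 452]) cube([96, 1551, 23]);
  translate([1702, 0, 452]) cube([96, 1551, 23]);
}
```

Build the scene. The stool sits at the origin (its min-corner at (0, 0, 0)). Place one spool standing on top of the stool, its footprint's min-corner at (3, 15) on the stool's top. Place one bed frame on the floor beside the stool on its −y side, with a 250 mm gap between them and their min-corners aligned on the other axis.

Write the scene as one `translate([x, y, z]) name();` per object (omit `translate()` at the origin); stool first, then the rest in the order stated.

stool();
translate([3, 15, 434]) spool();
translate([0, -1801, 0]) bed_frame();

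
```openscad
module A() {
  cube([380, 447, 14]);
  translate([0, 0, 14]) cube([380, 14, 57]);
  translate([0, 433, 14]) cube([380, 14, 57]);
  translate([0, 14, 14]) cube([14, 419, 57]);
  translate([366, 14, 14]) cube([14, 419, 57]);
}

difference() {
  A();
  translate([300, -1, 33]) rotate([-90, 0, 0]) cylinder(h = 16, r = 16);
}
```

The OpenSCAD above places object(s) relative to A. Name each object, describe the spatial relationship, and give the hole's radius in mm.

A is an open box. The open box has a circular hole through its front wall. The hole's radius is 16 mm.

The subtracted cylinder has r = 16 mm.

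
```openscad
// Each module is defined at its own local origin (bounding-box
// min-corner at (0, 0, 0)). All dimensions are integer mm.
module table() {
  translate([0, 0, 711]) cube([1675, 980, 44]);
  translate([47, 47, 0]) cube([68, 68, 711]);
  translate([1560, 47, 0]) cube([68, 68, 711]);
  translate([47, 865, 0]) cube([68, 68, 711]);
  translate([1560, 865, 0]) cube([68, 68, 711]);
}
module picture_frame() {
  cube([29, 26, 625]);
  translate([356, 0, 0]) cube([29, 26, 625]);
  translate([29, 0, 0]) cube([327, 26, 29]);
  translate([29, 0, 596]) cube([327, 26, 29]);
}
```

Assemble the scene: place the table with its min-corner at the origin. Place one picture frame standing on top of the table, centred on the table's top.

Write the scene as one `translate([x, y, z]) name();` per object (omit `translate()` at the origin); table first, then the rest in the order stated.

table();
translate([645, 477, 755]) picture_frame();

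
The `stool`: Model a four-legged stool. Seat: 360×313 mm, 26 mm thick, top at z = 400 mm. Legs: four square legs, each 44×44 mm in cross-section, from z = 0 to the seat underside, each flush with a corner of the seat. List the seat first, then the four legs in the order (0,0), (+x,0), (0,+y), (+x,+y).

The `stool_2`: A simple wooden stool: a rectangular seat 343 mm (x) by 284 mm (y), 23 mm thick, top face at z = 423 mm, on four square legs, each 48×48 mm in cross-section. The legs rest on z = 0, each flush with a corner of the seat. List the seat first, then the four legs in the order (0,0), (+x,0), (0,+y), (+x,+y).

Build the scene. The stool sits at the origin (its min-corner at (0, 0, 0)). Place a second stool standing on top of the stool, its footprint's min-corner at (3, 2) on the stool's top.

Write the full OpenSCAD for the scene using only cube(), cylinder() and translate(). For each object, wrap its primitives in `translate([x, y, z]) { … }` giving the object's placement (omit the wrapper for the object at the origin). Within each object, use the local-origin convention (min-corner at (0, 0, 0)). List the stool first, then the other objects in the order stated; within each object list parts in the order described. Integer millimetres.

translate([0, 0, 374]) cube([360, 313, 26]);
cube([44, 44, 374]);
translate([316, 0, 0]) cube([44, 44, 374]);
translate([0, 269, 0]) cube([44, 44, 374]);
translate([316, 269, 0]) cube([44, 44, 374]);
translate([3, 2, 400]) {
  translate([0, 0, 400]) cube([343, 284, 23]);
  cube([48, 48, 400]);
  translate([295, 0, 0]) cube([48, 48, 400]);
  translate([0, 236, 0]) cube([48, 48, 400]);
  translate([295, 236, 0]) cube([48, 48, 400]);
}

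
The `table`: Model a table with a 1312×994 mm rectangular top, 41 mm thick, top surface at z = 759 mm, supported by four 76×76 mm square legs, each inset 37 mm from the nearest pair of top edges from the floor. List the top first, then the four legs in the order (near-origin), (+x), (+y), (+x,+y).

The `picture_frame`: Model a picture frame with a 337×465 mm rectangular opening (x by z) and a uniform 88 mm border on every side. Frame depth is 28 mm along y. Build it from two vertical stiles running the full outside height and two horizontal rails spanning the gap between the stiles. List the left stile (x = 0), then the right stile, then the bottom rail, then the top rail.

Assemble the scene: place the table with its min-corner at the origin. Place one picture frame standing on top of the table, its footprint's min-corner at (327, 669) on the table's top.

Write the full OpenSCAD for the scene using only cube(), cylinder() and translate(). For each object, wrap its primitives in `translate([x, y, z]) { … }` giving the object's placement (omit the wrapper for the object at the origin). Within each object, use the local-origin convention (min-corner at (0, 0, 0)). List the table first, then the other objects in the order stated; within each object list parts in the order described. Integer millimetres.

translate([0, 0, 718]) cube([1312, 994, 41]);
translate([37, 37, 0]) cube([76, 76, 718]);
translate([1199, 37, 0]) cube([76, 76, 718]);
translate([37, 881, 0]) cube([76, 76, 718]);
translate([1199, 881, 0]) cube([76, 76, 718]);
translate([327, 669, 759]) {
  cube([88, 28, 641]);
  translate([425, 0, 0]) cube([88, 28, 641]);
  translate([88, 0, 0]) cube([337, 28, 88]);
  translate([88, 0, 553]) cube([337, 28, 88]);
}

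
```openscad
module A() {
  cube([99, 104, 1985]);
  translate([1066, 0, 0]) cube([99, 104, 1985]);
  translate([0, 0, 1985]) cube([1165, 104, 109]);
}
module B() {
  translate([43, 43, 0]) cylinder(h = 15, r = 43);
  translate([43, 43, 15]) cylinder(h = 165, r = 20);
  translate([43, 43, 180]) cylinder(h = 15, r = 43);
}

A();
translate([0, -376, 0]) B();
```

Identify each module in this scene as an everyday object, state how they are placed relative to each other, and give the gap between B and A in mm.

The spool's nearest face is 290 mm from the door frame's −y face.

A is a door frame. B is a spool. The spool is on the floor beside the door frame on its −y side. The gap between the spool and the door frame is 290 mm.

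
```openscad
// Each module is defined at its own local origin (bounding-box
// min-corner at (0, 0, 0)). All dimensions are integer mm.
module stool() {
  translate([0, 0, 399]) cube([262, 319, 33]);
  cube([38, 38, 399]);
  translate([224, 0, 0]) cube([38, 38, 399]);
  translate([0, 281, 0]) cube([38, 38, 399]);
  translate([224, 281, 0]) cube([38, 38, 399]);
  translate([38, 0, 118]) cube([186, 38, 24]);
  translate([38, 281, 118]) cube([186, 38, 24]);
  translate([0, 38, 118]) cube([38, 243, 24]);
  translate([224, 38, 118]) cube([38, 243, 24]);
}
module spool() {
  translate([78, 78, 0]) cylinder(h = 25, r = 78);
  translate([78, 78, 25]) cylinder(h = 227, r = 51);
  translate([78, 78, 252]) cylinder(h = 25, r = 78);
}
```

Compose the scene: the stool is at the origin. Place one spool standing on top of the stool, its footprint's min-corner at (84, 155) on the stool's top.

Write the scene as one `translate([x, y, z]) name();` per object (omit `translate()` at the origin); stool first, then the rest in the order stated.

stool();
translate([84, 155, 432]) spool();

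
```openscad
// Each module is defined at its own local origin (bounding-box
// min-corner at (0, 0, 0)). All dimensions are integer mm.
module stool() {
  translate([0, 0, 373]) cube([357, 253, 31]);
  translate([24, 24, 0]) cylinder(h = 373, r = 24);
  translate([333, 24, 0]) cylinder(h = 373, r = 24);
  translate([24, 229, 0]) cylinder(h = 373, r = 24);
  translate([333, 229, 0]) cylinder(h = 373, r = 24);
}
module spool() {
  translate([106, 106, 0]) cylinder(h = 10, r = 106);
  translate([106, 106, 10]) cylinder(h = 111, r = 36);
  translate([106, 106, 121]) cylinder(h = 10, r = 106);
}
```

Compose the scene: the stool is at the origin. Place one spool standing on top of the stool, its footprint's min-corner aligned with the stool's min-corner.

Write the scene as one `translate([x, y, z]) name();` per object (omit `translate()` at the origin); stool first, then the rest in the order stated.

stool();
translate([0, 0, 404]) spool();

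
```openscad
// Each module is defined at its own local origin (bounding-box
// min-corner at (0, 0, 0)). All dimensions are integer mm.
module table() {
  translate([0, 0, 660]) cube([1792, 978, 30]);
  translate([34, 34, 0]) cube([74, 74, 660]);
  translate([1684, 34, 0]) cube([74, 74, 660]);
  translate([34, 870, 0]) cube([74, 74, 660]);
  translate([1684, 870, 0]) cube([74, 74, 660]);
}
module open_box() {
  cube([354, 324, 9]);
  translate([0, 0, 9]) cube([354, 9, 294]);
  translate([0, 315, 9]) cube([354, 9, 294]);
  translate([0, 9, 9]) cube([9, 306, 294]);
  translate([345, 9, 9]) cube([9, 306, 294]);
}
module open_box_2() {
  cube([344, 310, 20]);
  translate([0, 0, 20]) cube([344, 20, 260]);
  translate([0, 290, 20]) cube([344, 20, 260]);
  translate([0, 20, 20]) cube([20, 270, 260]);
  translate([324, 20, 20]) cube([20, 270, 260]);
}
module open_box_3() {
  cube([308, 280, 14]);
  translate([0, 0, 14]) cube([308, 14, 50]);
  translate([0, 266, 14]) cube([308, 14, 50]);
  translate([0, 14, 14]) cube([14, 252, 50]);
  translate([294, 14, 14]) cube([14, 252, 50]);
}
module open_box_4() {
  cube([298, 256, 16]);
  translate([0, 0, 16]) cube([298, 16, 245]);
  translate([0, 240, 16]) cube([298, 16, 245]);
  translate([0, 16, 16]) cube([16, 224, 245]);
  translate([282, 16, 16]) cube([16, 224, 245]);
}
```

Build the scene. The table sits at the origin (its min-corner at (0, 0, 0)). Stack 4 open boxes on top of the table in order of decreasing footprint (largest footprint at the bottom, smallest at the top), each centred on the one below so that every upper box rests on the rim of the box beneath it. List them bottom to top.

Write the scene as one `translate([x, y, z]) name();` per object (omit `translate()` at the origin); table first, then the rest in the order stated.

table();
translate([719, 327, 690]) open_box();
translate([724, 334, 993]) open_box_2();
translate([742, 349, 1273]) open_box_3();
translate([747, 361, 1337]) open_box_4();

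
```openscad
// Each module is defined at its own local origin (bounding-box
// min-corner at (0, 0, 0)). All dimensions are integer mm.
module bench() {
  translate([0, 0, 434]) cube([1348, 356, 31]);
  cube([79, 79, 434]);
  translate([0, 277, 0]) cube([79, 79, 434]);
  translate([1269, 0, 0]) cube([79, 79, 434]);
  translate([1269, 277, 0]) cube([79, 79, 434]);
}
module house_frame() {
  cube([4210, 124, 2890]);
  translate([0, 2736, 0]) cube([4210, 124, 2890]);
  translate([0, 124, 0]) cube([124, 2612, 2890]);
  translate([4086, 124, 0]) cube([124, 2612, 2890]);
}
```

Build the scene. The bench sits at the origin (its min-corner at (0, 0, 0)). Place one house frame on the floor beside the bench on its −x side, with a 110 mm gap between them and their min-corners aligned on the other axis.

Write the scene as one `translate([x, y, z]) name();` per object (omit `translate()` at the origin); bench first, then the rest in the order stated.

bench();
translate([-4320, 0, 0]) house_frame();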